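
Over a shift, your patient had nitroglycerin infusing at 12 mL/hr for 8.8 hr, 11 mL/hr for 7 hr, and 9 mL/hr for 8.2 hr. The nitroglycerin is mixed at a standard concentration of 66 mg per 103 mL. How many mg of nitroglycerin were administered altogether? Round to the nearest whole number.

Concentration = 66 mg ÷ 103 mL = 0.6407767 mg/mL
Stage 1: 12 mL/hr × 8.8 hr = 105.6 mL → 105.6 mL × 0.6407767 mg/mL = 67.66602 mg
Stage 2: 11 mL/hr × 7 hr = 77 mL → 77 mL × 0.6407767 mg/mL = 49.33981 mg
Stage 3: 9 mL/hr × 8.2 hr = 73.8 mL → 73.8 mL × 0.6407767 mg/mL = 47.28932 mg
Total = 67.66602 + 49.33981 + 47.28932 = 164.2951 mg

164 mg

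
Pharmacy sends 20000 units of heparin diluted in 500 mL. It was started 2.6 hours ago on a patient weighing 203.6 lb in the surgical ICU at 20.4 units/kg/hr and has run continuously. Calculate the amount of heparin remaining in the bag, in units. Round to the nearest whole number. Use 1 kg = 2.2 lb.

15091 units

Weight = 203.6 lb ÷ 2.2 lb/kg = 92.54545 kg
Dose = 20.4 units/kg/hr × 92.54545 kg = 1887.927 units/hr
Concentration = 20000 units ÷ 500 mL = 40 units/mL
Rate = 1887.927 units/hr ÷ 40 units/mL = 47.19818 mL/hr
Volume infused = 47.19818 mL/hr × 2.6 hr = 122.7153 mL
Volume remaining = 500 − 122.7153 = 377.2847 mL
Drug remaining = 377.2847 mL × 40 units/mL = 15091.39 units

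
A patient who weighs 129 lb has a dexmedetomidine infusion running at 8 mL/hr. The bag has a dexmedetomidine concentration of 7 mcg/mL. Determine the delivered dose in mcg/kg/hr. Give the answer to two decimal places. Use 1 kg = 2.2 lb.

0.96 mcg/kg/hr

Weight = 129 lb ÷ 2.2 lb/kg = 58.63636 kg
Drug rate = 8 mL/hr × 7 mcg/mL = 56 mcg/hr
56 mcg/hr ÷ 58.63636 kg = 0.9550388 mcg/kg/hr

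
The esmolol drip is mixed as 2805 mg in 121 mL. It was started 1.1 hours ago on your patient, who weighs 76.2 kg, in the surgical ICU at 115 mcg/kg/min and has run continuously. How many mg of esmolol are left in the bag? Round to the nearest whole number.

2227 mg

Dose = 115 mcg/kg/min × 76.2 kg = 8763 mcg/min
8763 mcg/min × 60 min/hr = 525780 mcg/hr
Concentration = 2805 mg ÷ 121 mL = 23.18182 mg/mL = 23181.82 mcg/mL
Rate = 525780 mcg/hr ÷ 23181.82 mcg/mL = 22.68071 mL/hr
Volume infused = 22.68071 mL/hr × 1.1 hr = 24.94878 mL
Volume remaining = 121 − 24.94878 = 96.05122 mL
Drug remaining = 96.05122 mL × 23181.82 mcg/mL = 2226642 mcg = 2226.642 mg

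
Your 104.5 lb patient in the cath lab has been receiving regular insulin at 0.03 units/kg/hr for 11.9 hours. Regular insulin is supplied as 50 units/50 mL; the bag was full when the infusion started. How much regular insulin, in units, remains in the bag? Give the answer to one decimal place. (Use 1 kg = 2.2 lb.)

Weight = 104.5 lb ÷ 2.2 lb/kg = 47.5 kg
Dose = 0.03 units/kg/hr × 47.5 kg = 1.425 units/hr
Concentration = 50 units ÷ 50 mL = 1 units/mL
Rate = 1.425 units/hr ÷ 1 units/mL = 1.425 mL/hr
Volume infused = 1.425 mL/hr × 11.9 hr = 16.9575 mL
Volume remaining = 50 − 16.9575 = 33.0425 mL
Drug remaining = 33.0425 mL × 1 units/mL = 33.0425 units

33.0 units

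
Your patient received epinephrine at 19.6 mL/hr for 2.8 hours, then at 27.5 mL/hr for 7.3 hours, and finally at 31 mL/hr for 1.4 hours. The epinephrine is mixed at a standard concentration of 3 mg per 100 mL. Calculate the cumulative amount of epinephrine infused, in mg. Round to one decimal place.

Concentration = 3 mg ÷ 100 mL = 0.03 mg/mL
Stage 1: 19.6 mL/hr × 2.8 hr = 54.88 mL → 54.88 mL × 0.03 mg/mL = 1.6464 mg
Stage 2: 27.5 mL/hr × 7.3 hr = 200.75 mL → 200.75 mL × 0.03 mg/mL = 6.0225 mg
Stage 3: 31 mL/hr × 1.4 hr = 43.4 mL → 43.4 mL × 0.03 mg/mL = 1.302 mg
Total = 1.6464 + 6.0225 + 1.302 = 8.9709 mg

9.0 mg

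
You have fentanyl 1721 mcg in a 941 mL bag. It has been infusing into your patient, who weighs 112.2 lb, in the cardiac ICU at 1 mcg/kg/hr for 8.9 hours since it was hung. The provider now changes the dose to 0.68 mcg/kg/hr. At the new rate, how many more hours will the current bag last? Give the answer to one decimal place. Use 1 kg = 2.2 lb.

36.5 hours

Initial rate:
Weight = 112.2 lb ÷ 2.2 lb/kg = 51 kg
Dose = 1 mcg/kg/hr × 51 kg = 51 mcg/hr
Concentration = 1721 mcg ÷ 941 mL = 1.828905 mcg/mL
Rate = 51 mcg/hr ÷ 1.828905 mcg/mL = 27.88553 mL/hr
Volume infused so far = 27.88553 mL/hr × 8.9 hr = 248.1812 mL
Volume remaining = 941 − 248.1812 = 692.8188 mL
New rate:
Dose = 0.68 mcg/kg/hr × 51 kg = 34.68 mcg/hr
Rate = 34.68 mcg/hr ÷ 1.828905 mcg/mL = 18.96216 mL/hr
Time remaining = 692.8188 mL ÷ 18.96216 mL/hr = 36.53691 hr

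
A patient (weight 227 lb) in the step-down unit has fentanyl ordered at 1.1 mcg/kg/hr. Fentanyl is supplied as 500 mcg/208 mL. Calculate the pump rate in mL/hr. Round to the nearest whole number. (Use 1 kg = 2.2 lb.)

Weight = 227 lb ÷ 2.2 lb/kg = 103.1818 kg
Dose = 1.1 mcg/kg/hr × 103.1818 kg = 113.5 mcg/hr
Concentration = 500 mcg ÷ 208 mL = 2.403846 mcg/mL
Rate = 113.5 mcg/hr ÷ 2.403846 mcg/mL = 47.216 mL/hr

47 mL/hr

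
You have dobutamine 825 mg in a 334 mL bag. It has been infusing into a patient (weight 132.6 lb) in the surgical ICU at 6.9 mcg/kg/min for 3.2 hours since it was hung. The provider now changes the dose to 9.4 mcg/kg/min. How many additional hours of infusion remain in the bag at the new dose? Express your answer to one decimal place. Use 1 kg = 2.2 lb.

21.9 hours

Initial rate:
Weight = 132.6 lb ÷ 2.2 lb/kg = 60.27273 kg
Dose = 6.9 mcg/kg/min × 60.27273 kg = 415.8818 mcg/min
415.8818 mcg/min × 60 min/hr = 24952.91 mcg/hr
Concentration = 825 mg ÷ 334 mL = 2.47006 mg/mL = 2470.06 mcg/mL
Rate = 24952.91 mcg/hr ÷ 2470.06 mcg/mL = 10.10215 mL/hr
Volume infused so far = 10.10215 mL/hr × 3.2 hr = 32.32687 mL
Volume remaining = 334 − 32.32687 = 301.6731 mL
New rate:
Dose = 9.4 mcg/kg/min × 60.27273 kg = 566.5636 mcg/min
566.5636 mcg/min × 60 min/hr = 33993.82 mcg/hr
Rate = 33993.82 mcg/hr ÷ 2470.06 mcg/mL = 13.76235 mL/hr
Time remaining = 301.6731 mL ÷ 13.76235 mL/hr = 21.92018 hr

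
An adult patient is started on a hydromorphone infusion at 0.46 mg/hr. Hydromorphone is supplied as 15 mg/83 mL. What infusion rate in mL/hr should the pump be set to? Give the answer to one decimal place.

2.5 mL/hr

Concentration = 15 mg ÷ 83 mL = 0.1807229 mg/mL
Rate = 0.46 mg/hr ÷ 0.1807229 mg/mL = 2.545333 mL/hr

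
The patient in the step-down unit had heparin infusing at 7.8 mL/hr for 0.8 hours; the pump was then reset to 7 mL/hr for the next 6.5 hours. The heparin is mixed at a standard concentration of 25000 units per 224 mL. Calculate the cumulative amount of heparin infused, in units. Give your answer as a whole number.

5775 units

Concentration = 25000 units ÷ 224 mL = 111.6071 units/mL
Stage 1: 7.8 mL/hr × 0.8 hr = 6.24 mL → 6.24 mL × 111.6071 units/mL = 696.4286 units
Stage 2: 7 mL/hr × 6.5 hr = 45.5 mL → 45.5 mL × 111.6071 units/mL = 5078.125 units
Total = 696.4286 + 5078.125 = 5774.554 units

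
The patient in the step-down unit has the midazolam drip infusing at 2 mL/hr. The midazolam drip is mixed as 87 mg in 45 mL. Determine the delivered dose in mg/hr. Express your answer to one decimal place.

3.9 mg/hr

Concentration = 87 mg ÷ 45 mL = 1.933333 mg/mL
Drug rate = 2 mL/hr × 1.933333 mg/mL = 3.866667 mg/hr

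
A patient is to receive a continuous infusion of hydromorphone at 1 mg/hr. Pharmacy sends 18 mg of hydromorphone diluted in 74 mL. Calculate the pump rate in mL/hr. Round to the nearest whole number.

4 mL/hr

Concentration = 18 mg ÷ 74 mL = 0.2432432 mg/mL
Rate = 1 mg/hr ÷ 0.2432432 mg/mL = 4.111111 mL/hr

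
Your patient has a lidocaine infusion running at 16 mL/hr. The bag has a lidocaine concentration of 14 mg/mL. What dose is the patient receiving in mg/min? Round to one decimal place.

Drug rate = 16 mL/hr × 14 mg/mL = 224 mg/hr
224 mg/hr ÷ 60 min/hr = 3.733333 mg/min

3.7 mg/min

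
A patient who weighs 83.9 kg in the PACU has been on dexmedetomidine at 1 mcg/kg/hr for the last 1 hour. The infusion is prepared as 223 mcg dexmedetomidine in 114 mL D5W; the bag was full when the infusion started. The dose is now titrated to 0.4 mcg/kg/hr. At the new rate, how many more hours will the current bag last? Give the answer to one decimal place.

Initial rate:
Dose = 1 mcg/kg/hr × 83.9 kg = 83.9 mcg/hr
Concentration = 223 mcg ÷ 114 mL = 1.95614 mcg/mL
Rate = 83.9 mcg/hr ÷ 1.95614 mcg/mL = 42.89058 mL/hr
Volume infused so far = 42.89058 mL/hr × 1 hr = 42.89058 mL
Volume remaining = 114 − 42.89058 = 71.10942 mL
New rate:
Dose = 0.4 mcg/kg/hr × 83.9 kg = 33.56 mcg/hr
Rate = 33.56 mcg/hr ÷ 1.95614 mcg/mL = 17.15623 mL/hr
Time remaining = 71.10942 mL ÷ 17.15623 mL/hr = 4.144815 hr

4.1 hours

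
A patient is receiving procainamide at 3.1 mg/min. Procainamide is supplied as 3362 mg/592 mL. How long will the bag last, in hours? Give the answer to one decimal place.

3.1 mg/min × 60 min/hr = 186 mg/hr
Concentration = 3362 mg ÷ 592 mL = 5.679054 mg/mL
Rate = 186 mg/hr ÷ 5.679054 mg/mL = 32.75193 mL/hr
Duration = 592 mL ÷ 32.75193 mL/hr = 18.07527 hr

18.1 hours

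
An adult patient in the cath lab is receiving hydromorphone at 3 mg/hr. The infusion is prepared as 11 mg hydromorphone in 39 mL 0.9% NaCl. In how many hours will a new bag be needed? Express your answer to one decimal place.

3.7 hours

Concentration = 11 mg ÷ 39 mL = 0.2820513 mg/mL
Rate = 3 mg/hr ÷ 0.2820513 mg/mL = 10.63636 mL/hr
Duration = 39 mL ÷ 10.63636 mL/hr = 3.666667 hr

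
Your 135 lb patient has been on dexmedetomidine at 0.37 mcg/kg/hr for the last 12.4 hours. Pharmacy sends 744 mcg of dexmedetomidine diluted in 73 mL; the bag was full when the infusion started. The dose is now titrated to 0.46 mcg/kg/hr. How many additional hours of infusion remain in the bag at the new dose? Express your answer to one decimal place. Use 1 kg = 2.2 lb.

16.4 hours

Initial rate:
Weight = 135 lb ÷ 2.2 lb/kg = 61.36364 kg
Dose = 0.37 mcg/kg/hr × 61.36364 kg = 22.70455 mcg/hr
Concentration = 744 mcg ÷ 73 mL = 10.19178 mcg/mL
Rate = 22.70455 mcg/hr ÷ 10.19178 mcg/mL = 2.227731 mL/hr
Volume infused so far = 2.227731 mL/hr × 12.4 hr = 27.62386 mL
Volume remaining = 73 − 27.62386 = 45.37614 mL
New rate:
Dose = 0.46 mcg/kg/hr × 61.36364 kg = 28.22727 mcg/hr
Rate = 28.22727 mcg/hr ÷ 10.19178 mcg/mL = 2.769611 mL/hr
Time remaining = 45.37614 mL ÷ 2.769611 mL/hr = 16.38357 hr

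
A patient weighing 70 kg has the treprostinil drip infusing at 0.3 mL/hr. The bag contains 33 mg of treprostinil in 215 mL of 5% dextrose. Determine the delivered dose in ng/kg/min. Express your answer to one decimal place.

Concentration = 33 mg ÷ 215 mL = 0.1534884 mg/mL = 153488.4 ng/mL
Drug rate = 0.3 mL/hr × 153488.4 ng/mL = 46046.51 ng/hr
46046.51 ng/hr ÷ 60 min/hr = 767.4419 ng/min
767.4419 ng/min ÷ 70 kg = 10.96346 ng/kg/min

11.0 ng/kg/min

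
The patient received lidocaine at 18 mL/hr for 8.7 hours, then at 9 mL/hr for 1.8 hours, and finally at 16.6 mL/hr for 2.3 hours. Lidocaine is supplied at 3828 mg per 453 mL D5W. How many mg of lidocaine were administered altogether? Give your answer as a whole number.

1783 mg

Concentration = 3828 mg ÷ 453 mL = 8.450331 mg/mL
Stage 1: 18 mL/hr × 8.7 hr = 156.6 mL → 156.6 mL × 8.450331 mg/mL = 1323.322 mg
Stage 2: 9 mL/hr × 1.8 hr = 16.2 mL → 16.2 mL × 8.450331 mg/mL = 136.8954 mg
Stage 3: 16.6 mL/hr × 2.3 hr = 38.18 mL → 38.18 mL × 8.450331 mg/mL = 322.6336 mg
Total = 1323.322 + 136.8954 + 322.6336 = 1782.851 mg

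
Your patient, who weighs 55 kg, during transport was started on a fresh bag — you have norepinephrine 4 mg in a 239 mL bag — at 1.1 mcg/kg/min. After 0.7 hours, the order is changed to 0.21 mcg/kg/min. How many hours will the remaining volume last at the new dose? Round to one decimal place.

2.1 hours

Initial rate:
Dose = 1.1 mcg/kg/min × 55 kg = 60.5 mcg/min
60.5 mcg/min × 60 min/hr = 3630 mcg/hr
Concentration = 4 mg ÷ 239 mL = 0.0167364 mg/mL = 16.7364 mcg/mL
Rate = 3630 mcg/hr ÷ 16.7364 mcg/mL = 216.8925 mL/hr
Volume infused so far = 216.8925 mL/hr × 0.7 hr = 151.8248 mL
Volume remaining = 239 − 151.8248 = 87.17525 mL
New rate:
Dose = 0.21 mcg/kg/min × 55 kg = 11.55 mcg/min
11.55 mcg/min × 60 min/hr = 693 mcg/hr
Rate = 693 mcg/hr ÷ 16.7364 mcg/mL = 41.40675 mL/hr
Time remaining = 87.17525 mL ÷ 41.40675 mL/hr = 2.105339 hr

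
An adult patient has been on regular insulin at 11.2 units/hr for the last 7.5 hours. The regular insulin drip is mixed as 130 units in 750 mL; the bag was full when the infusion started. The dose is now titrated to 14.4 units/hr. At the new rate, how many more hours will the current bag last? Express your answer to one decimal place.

Initial rate:
Concentration = 130 units ÷ 750 mL = 0.1733333 units/mL
Rate = 11.2 units/hr ÷ 0.1733333 units/mL = 64.61538 mL/hr
Volume infused so far = 64.61538 mL/hr × 7.5 hr = 484.6154 mL
Volume remaining = 750 − 484.6154 = 265.3846 mL
New rate:
Rate = 14.4 units/hr ÷ 0.1733333 units/mL = 83.07692 mL/hr
Time remaining = 265.3846 mL ÷ 83.07692 mL/hr = 3.194444 hr

3.2 hours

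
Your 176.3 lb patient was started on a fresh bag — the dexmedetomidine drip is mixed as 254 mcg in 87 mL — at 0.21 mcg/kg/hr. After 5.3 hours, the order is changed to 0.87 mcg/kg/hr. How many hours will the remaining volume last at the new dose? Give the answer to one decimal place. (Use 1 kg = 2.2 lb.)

2.4 hours

Initial rate:
Weight = 176.3 lb ÷ 2.2 lb/kg = 80.13636 kg
Dose = 0.21 mcg/kg/hr × 80.13636 kg = 16.82864 mcg/hr
Concentration = 254 mcg ÷ 87 mL = 2.91954 mcg/mL
Rate = 16.82864 mcg/hr ÷ 2.91954 mcg/mL = 5.764139 mL/hr
Volume infused so far = 5.764139 mL/hr × 5.3 hr = 30.54994 mL
Volume remaining = 87 − 30.54994 = 56.45006 mL
New rate:
Dose = 0.87 mcg/kg/hr × 80.13636 kg = 69.71864 mcg/hr
Rate = 69.71864 mcg/hr ÷ 2.91954 mcg/mL = 23.88001 mL/hr
Time remaining = 56.45006 mL ÷ 23.88001 mL/hr = 2.363905 hr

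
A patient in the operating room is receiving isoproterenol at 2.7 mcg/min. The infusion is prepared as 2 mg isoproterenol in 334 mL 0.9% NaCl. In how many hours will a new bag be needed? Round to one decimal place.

12.3 hours

2.7 mcg/min × 60 min/hr = 162 mcg/hr
Concentration = 2 mg ÷ 334 mL = 0.005988024 mg/mL = 5.988024 mcg/mL
Rate = 162 mcg/hr ÷ 5.988024 mcg/mL = 27.054 mL/hr
Duration = 334 mL ÷ 27.054 mL/hr = 12.34568 hr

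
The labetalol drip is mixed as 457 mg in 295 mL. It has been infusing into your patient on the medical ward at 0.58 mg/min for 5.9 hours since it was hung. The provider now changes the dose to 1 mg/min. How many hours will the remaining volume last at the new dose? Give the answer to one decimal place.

Initial rate:
0.58 mg/min × 60 min/hr = 34.8 mg/hr
Concentration = 457 mg ÷ 295 mL = 1.549153 mg/mL
Rate = 34.8 mg/hr ÷ 1.549153 mg/mL = 22.46389 mL/hr
Volume infused so far = 22.46389 mL/hr × 5.9 hr = 132.537 mL
Volume remaining = 295 − 132.537 = 162.463 mL
New rate:
1 mg/min × 60 min/hr = 60 mg/hr
Rate = 60 mg/hr ÷ 1.549153 mg/mL = 38.73085 mL/hr
Time remaining = 162.463 mL ÷ 38.73085 mL/hr = 4.194667 hr

4.2 hours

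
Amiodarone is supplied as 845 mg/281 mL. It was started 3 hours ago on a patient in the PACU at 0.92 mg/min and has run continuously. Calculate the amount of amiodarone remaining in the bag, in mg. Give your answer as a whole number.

679 mg

0.92 mg/min × 60 min/hr = 55.2 mg/hr
Concentration = 845 mg ÷ 281 mL = 3.007117 mg/mL
Rate = 55.2 mg/hr ÷ 3.007117 mg/mL = 18.35645 mL/hr
Volume infused = 18.35645 mL/hr × 3 hr = 55.06935 mL
Volume remaining = 281 − 55.06935 = 225.9307 mL
Drug remaining = 225.9307 mL × 3.007117 mg/mL = 679.4 mg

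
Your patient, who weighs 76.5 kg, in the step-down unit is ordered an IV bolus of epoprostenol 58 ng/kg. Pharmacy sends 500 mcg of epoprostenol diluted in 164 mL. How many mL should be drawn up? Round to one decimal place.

Dose = 58 ng/kg × 76.5 kg = 4437 ng
Concentration = 500 mcg ÷ 164 mL = 3.04878 mcg/mL = 3048.78 ng/mL
Volume = 4437 ng ÷ 3048.78 ng/mL = 1.455336 mL

1.5 mL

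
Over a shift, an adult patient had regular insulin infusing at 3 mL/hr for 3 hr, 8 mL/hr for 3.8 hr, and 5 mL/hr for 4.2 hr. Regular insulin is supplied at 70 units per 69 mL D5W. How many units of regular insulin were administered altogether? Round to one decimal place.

Concentration = 70 units ÷ 69 mL = 1.014493 units/mL
Stage 1: 3 mL/hr × 3 hr = 9 mL → 9 mL × 1.014493 units/mL = 9.130435 units
Stage 2: 8 mL/hr × 3.8 hr = 30.4 mL → 30.4 mL × 1.014493 units/mL = 30.84058 units
Stage 3: 5 mL/hr × 4.2 hr = 21 mL → 21 mL × 1.014493 units/mL = 21.30435 units
Total = 9.130435 + 30.84058 + 21.30435 = 61.27536 units

61.3 units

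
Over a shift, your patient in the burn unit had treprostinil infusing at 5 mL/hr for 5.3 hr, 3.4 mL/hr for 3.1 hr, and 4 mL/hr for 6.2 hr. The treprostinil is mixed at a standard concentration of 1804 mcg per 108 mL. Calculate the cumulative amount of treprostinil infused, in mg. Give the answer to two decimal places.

Concentration = 1804 mcg ÷ 108 mL = 16.7037 mcg/mL
Stage 1: 5 mL/hr × 5.3 hr = 26.5 mL → 26.5 mL × 16.7037 mcg/mL = 442.6481 mcg
Stage 2: 3.4 mL/hr × 3.1 hr = 10.54 mL → 10.54 mL × 16.7037 mcg/mL = 176.057 mcg
Stage 3: 4 mL/hr × 6.2 hr = 24.8 mL → 24.8 mL × 16.7037 mcg/mL = 414.2519 mcg
Total = 442.6481 + 176.057 + 414.2519 = 1032.957 mcg = 1.032957 mg

1.03 mg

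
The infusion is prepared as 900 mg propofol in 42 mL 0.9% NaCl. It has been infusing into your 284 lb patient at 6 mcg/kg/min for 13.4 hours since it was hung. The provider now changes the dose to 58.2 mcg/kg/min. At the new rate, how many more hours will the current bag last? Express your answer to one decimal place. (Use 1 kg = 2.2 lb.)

0.6 hours

Initial rate:
Weight = 284 lb ÷ 2.2 lb/kg = 129.0909 kg
Dose = 6 mcg/kg/min × 129.0909 kg = 774.5455 mcg/min
774.5455 mcg/min × 60 min/hr = 46472.73 mcg/hr
Concentration = 900 mg ÷ 42 mL = 21.42857 mg/mL = 21428.57 mcg/mL
Rate = 46472.73 mcg/hr ÷ 21428.57 mcg/mL = 2.168727 mL/hr
Volume infused so far = 2.168727 mL/hr × 13.4 hr = 29.06095 mL
Volume remaining = 42 − 29.06095 = 12.93905 mL
New rate:
Dose = 58.2 mcg/kg/min × 129.0909 kg = 7513.091 mcg/min
7513.091 mcg/min × 60 min/hr = 450785.5 mcg/hr
Rate = 450785.5 mcg/hr ÷ 21428.57 mcg/mL = 21.03665 mL/hr
Time remaining = 12.93905 mL ÷ 21.03665 mL/hr = 0.6150719 hr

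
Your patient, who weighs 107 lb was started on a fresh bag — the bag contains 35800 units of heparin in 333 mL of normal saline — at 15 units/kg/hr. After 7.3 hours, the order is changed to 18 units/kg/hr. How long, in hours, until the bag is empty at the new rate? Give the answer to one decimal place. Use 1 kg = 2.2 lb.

Initial rate:
Weight = 107 lb ÷ 2.2 lb/kg = 48.63636 kg
Dose = 15 units/kg/hr × 48.63636 kg = 729.5455 units/hr
Concentration = 35800 units ÷ 333 mL = 107.5075 units/mL
Rate = 729.5455 units/hr ÷ 107.5075 units/mL = 6.785995 mL/hr
Volume infused so far = 6.785995 mL/hr × 7.3 hr = 49.53777 mL
Volume remaining = 333 − 49.53777 = 283.4622 mL
New rate:
Dose = 18 units/kg/hr × 48.63636 kg = 875.4545 units/hr
Rate = 875.4545 units/hr ÷ 107.5075 units/mL = 8.143195 mL/hr
Time remaining = 283.4622 mL ÷ 8.143195 mL/hr = 34.80971 hr

34.8 hours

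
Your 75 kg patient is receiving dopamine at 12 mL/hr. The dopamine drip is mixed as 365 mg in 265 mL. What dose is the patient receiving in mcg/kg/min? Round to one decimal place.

3.7 mcg/kg/min

Concentration = 365 mg ÷ 265 mL = 1.377358 mg/mL = 1377.358 mcg/mL
Drug rate = 12 mL/hr × 1377.358 mcg/mL = 16528.3 mcg/hr
16528.3 mcg/hr ÷ 60 min/hr = 275.4717 mcg/min
275.4717 mcg/min ÷ 75 kg = 3.672956 mcg/kg/min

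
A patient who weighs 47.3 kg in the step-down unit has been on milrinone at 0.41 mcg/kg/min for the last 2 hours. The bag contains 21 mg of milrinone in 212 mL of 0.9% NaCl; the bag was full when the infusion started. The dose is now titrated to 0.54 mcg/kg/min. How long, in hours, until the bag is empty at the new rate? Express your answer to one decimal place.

Initial rate:
Dose = 0.41 mcg/kg/min × 47.3 kg = 19.393 mcg/min
19.393 mcg/min × 60 min/hr = 1163.58 mcg/hr
Concentration = 21 mg ÷ 212 mL = 0.0990566 mg/mL = 99.0566 mcg/mL
Rate = 1163.58 mcg/hr ÷ 99.0566 mcg/mL = 11.74662 mL/hr
Volume infused so far = 11.74662 mL/hr × 2 hr = 23.49323 mL
Volume remaining = 212 − 23.49323 = 188.5068 mL
New rate:
Dose = 0.54 mcg/kg/min × 47.3 kg = 25.542 mcg/min
25.542 mcg/min × 60 min/hr = 1532.52 mcg/hr
Rate = 1532.52 mcg/hr ÷ 99.0566 mcg/mL = 15.47115 mL/hr
Time remaining = 188.5068 mL ÷ 15.47115 mL/hr = 12.1844 hr

12.2 hours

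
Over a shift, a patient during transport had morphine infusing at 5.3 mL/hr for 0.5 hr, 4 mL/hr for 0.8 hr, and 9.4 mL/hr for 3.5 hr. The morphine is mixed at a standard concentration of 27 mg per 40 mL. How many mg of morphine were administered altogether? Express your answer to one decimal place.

26.2 mg

Concentration = 27 mg ÷ 40 mL = 0.675 mg/mL
Stage 1: 5.3 mL/hr × 0.5 hr = 2.65 mL → 2.65 mL × 0.675 mg/mL = 1.78875 mg
Stage 2: 4 mL/hr × 0.8 hr = 3.2 mL → 3.2 mL × 0.675 mg/mL = 2.16 mg
Stage 3: 9.4 mL/hr × 3.5 hr = 32.9 mL → 32.9 mL × 0.675 mg/mL = 22.2075 mg
Total = 1.78875 + 2.16 + 22.2075 = 26.15625 mg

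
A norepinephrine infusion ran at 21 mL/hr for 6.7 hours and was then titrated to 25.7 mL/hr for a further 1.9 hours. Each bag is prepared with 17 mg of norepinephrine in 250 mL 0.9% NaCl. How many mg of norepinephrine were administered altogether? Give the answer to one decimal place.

Concentration = 17 mg ÷ 250 mL = 0.068 mg/mL
Stage 1: 21 mL/hr × 6.7 hr = 140.7 mL → 140.7 mL × 0.068 mg/mL = 9.5676 mg
Stage 2: 25.7 mL/hr × 1.9 hr = 48.83 mL → 48.83 mL × 0.068 mg/mL = 3.32044 mg
Total = 9.5676 + 3.32044 = 12.88804 mg

12.9 mg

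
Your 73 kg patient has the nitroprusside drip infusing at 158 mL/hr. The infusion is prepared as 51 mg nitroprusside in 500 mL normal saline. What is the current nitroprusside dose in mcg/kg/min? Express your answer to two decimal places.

3.68 mcg/kg/min

Concentration = 51 mg ÷ 500 mL = 0.102 mg/mL = 102 mcg/mL
Drug rate = 158 mL/hr × 102 mcg/mL = 16116 mcg/hr
16116 mcg/hr ÷ 60 min/hr = 268.6 mcg/min
268.6 mcg/min ÷ 73 kg = 3.679452 mcg/kg/min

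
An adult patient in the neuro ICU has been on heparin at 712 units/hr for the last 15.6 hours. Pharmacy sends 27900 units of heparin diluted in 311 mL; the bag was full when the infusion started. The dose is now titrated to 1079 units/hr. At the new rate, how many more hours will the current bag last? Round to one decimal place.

Initial rate:
Concentration = 27900 units ÷ 311 mL = 89.71061 units/mL
Rate = 712 units/hr ÷ 89.71061 units/mL = 7.936631 mL/hr
Volume infused so far = 7.936631 mL/hr × 15.6 hr = 123.8114 mL
Volume remaining = 311 − 123.8114 = 187.1886 mL
New rate:
Rate = 1079 units/hr ÷ 89.71061 units/mL = 12.02756 mL/hr
Time remaining = 187.1886 mL ÷ 12.02756 mL/hr = 15.5633 hr

15.6 hours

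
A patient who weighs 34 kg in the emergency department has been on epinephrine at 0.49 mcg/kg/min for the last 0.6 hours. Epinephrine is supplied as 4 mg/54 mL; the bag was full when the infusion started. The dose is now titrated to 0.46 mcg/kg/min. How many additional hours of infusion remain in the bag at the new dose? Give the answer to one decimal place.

Initial rate:
Dose = 0.49 mcg/kg/min × 34 kg = 16.66 mcg/min
16.66 mcg/min × 60 min/hr = 999.6 mcg/hr
Concentration = 4 mg ÷ 54 mL = 0.07407407 mg/mL = 74.07407 mcg/mL
Rate = 999.6 mcg/hr ÷ 74.07407 mcg/mL = 13.4946 mL/hr
Volume infused so far = 13.4946 mL/hr × 0.6 hr = 8.09676 mL
Volume remaining = 54 − 8.09676 = 45.90324 mL
New rate:
Dose = 0.46 mcg/kg/min × 34 kg = 15.64 mcg/min
15.64 mcg/min × 60 min/hr = 938.4 mcg/hr
Rate = 938.4 mcg/hr ÷ 74.07407 mcg/mL = 12.6684 mL/hr
Time remaining = 45.90324 mL ÷ 12.6684 mL/hr = 3.623444 hr

3.6 hours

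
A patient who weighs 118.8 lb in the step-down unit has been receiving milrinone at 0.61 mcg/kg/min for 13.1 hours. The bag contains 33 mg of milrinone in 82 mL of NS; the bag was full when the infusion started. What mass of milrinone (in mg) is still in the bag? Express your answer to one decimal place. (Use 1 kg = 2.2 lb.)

7.1 mg

Weight = 118.8 lb ÷ 2.2 lb/kg = 54 kg
Dose = 0.61 mcg/kg/min × 54 kg = 32.94 mcg/min
32.94 mcg/min × 60 min/hr = 1976.4 mcg/hr
Concentration = 33 mg ÷ 82 mL = 0.402439 mg/mL = 402.439 mcg/mL
Rate = 1976.4 mcg/hr ÷ 402.439 mcg/mL = 4.911055 mL/hr
Volume infused = 4.911055 mL/hr × 13.1 hr = 64.33481 mL
Volume remaining = 82 − 64.33481 = 17.66519 mL
Drug remaining = 17.66519 mL × 402.439 mcg/mL = 7109.16 mcg = 7.10916 mg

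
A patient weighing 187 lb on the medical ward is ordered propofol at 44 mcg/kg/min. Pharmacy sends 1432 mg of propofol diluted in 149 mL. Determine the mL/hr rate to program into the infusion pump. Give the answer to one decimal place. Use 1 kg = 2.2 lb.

Weight = 187 lb ÷ 2.2 lb/kg = 85 kg
Dose = 44 mcg/kg/min × 85 kg = 3740 mcg/min
3740 mcg/min × 60 min/hr = 224400 mcg/hr
Concentration = 1432 mg ÷ 149 mL = 9.610738 mg/mL = 9610.738 mcg/mL
Rate = 224400 mcg/hr ÷ 9610.738 mcg/mL = 23.34888 mL/hr

23.3 mL/hr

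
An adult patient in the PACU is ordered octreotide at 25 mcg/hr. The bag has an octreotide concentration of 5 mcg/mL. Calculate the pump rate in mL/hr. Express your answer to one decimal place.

5.0 mL/hr

Rate = 25 mcg/hr ÷ 5 mcg/mL = 5 mL/hr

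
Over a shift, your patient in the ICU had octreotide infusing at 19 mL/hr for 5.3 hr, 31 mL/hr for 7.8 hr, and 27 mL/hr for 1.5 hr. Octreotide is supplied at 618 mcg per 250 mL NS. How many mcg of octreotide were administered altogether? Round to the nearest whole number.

Concentration = 618 mcg ÷ 250 mL = 2.472 mcg/mL
Stage 1: 19 mL/hr × 5.3 hr = 100.7 mL → 100.7 mL × 2.472 mcg/mL = 248.9304 mcg
Stage 2: 31 mL/hr × 7.8 hr = 241.8 mL → 241.8 mL × 2.472 mcg/mL = 597.7296 mcg
Stage 3: 27 mL/hr × 1.5 hr = 40.5 mL → 40.5 mL × 2.472 mcg/mL = 100.116 mcg
Total = 248.9304 + 597.7296 + 100.116 = 946.776 mcg

947 mcg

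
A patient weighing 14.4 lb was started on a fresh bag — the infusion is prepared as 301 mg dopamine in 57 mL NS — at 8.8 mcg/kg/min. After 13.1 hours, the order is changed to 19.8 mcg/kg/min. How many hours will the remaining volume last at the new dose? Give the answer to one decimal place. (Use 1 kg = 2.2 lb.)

32.9 hours

Initial rate:
Weight = 14.4 lb ÷ 2.2 lb/kg = 6.545455 kg
Dose = 8.8 mcg/kg/min × 6.545455 kg = 57.6 mcg/min
57.6 mcg/min × 60 min/hr = 3456 mcg/hr
Concentration = 301 mg ÷ 57 mL = 5.280702 mg/mL = 5280.702 mcg/mL
Rate = 3456 mcg/hr ÷ 5280.702 mcg/mL = 0.6544585 mL/hr
Volume infused so far = 0.6544585 mL/hr × 13.1 hr = 8.573406 mL
Volume remaining = 57 − 8.573406 = 48.42659 mL
New rate:
Dose = 19.8 mcg/kg/min × 6.545455 kg = 129.6 mcg/min
129.6 mcg/min × 60 min/hr = 7776 mcg/hr
Rate = 7776 mcg/hr ÷ 5280.702 mcg/mL = 1.472532 mL/hr
Time remaining = 48.42659 mL ÷ 1.472532 mL/hr = 32.88663 hr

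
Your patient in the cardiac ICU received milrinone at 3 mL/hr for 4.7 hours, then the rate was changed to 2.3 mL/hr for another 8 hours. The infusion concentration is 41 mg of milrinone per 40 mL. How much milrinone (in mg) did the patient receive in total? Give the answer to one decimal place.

Concentration = 41 mg ÷ 40 mL = 1.025 mg/mL
Stage 1: 3 mL/hr × 4.7 hr = 14.1 mL → 14.1 mL × 1.025 mg/mL = 14.4525 mg
Stage 2: 2.3 mL/hr × 8 hr = 18.4 mL → 18.4 mL × 1.025 mg/mL = 18.86 mg
Total = 14.4525 + 18.86 = 33.3125 mg

33.3 mg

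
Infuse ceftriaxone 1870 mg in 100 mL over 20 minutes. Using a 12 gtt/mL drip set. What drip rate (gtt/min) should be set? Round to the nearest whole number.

60 gtt/min

100 mL ÷ (20 min) = 5 mL/min
5 mL/min × 12 gtt/mL = 60 gtt/min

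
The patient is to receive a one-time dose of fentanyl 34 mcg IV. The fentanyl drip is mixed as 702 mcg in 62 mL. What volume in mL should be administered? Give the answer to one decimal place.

3.0 mL

Concentration = 702 mcg ÷ 62 mL = 11.32258 mcg/mL
Volume = 34 mcg ÷ 11.32258 mcg/mL = 3.002849 mL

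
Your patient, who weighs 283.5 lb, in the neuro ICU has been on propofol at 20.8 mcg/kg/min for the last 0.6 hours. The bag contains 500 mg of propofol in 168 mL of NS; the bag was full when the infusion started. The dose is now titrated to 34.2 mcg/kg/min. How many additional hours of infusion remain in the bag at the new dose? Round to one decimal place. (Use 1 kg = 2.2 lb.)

Initial rate:
Weight = 283.5 lb ÷ 2.2 lb/kg = 128.8636 kg
Dose = 20.8 mcg/kg/min × 128.8636 kg = 2680.364 mcg/min
2680.364 mcg/min × 60 min/hr = 160821.8 mcg/hr
Concentration = 500 mg ÷ 168 mL = 2.97619 mg/mL = 2976.19 mcg/mL
Rate = 160821.8 mcg/hr ÷ 2976.19 mcg/mL = 54.03613 mL/hr
Volume infused so far = 54.03613 mL/hr × 0.6 hr = 32.42168 mL
Volume remaining = 168 − 32.42168 = 135.5783 mL
New rate:
Dose = 34.2 mcg/kg/min × 128.8636 kg = 4407.136 mcg/min
4407.136 mcg/min × 60 min/hr = 264428.2 mcg/hr
Rate = 264428.2 mcg/hr ÷ 2976.19 mcg/mL = 88.84787 mL/hr
Time remaining = 135.5783 mL ÷ 88.84787 mL/hr = 1.52596 hr

1.5 hours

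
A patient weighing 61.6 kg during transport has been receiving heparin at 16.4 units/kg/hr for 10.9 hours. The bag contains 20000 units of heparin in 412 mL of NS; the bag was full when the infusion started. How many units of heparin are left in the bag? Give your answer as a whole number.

8988 units

Dose = 16.4 units/kg/hr × 61.6 kg = 1010.24 units/hr
Concentration = 20000 units ÷ 412 mL = 48.54369 units/mL
Rate = 1010.24 units/hr ÷ 48.54369 units/mL = 20.81094 mL/hr
Volume infused = 20.81094 mL/hr × 10.9 hr = 226.8393 mL
Volume remaining = 412 − 226.8393 = 185.1607 mL
Drug remaining = 185.1607 mL × 48.54369 units/mL = 8988.384 units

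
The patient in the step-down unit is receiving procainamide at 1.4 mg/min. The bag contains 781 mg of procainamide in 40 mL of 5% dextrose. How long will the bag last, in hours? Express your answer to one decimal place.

9.3 hours

1.4 mg/min × 60 min/hr = 84 mg/hr
Concentration = 781 mg ÷ 40 mL = 19.525 mg/mL
Rate = 84 mg/hr ÷ 19.525 mg/mL = 4.302177 mL/hr
Duration = 40 mL ÷ 4.302177 mL/hr = 9.297619 hr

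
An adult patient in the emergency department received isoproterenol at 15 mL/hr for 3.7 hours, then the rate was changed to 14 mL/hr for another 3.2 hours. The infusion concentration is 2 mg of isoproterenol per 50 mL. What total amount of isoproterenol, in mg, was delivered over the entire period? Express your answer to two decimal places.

Concentration = 2 mg ÷ 50 mL = 0.04 mg/mL
Stage 1: 15 mL/hr × 3.7 hr = 55.5 mL → 55.5 mL × 0.04 mg/mL = 2.22 mg
Stage 2: 14 mL/hr × 3.2 hr = 44.8 mL → 44.8 mL × 0.04 mg/mL = 1.792 mg
Total = 2.22 + 1.792 = 4.012 mg

4.01 mg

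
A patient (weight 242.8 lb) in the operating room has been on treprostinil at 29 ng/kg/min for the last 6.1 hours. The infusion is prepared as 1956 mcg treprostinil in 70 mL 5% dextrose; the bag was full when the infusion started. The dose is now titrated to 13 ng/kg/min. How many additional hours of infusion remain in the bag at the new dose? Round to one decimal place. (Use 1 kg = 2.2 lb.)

9.1 hours

Initial rate:
Weight = 242.8 lb ÷ 2.2 lb/kg = 110.3636 kg
Dose = 29 ng/kg/min × 110.3636 kg = 3200.545 ng/min
3200.545 ng/min × 60 min/hr = 192032.7 ng/hr
Concentration = 1956 mcg ÷ 70 mL = 27.94286 mcg/mL = 27942.86 ng/mL
Rate = 192032.7 ng/hr ÷ 27942.86 ng/mL = 6.872337 mL/hr
Volume infused so far = 6.872337 mL/hr × 6.1 hr = 41.92125 mL
Volume remaining = 70 − 41.92125 = 28.07875 mL
New rate:
Dose = 13 ng/kg/min × 110.3636 kg = 1434.727 ng/min
1434.727 ng/min × 60 min/hr = 86083.64 ng/hr
Rate = 86083.64 ng/hr ÷ 27942.86 ng/mL = 3.080703 mL/hr
Time remaining = 28.07875 mL ÷ 3.080703 mL/hr = 9.114396 hr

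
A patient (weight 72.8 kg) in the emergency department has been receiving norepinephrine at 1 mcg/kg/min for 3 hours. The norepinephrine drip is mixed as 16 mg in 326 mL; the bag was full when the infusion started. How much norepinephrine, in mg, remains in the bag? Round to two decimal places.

2.90 mg

Dose = 1 mcg/kg/min × 72.8 kg = 72.8 mcg/min
72.8 mcg/min × 60 min/hr = 4368 mcg/hr
Concentration = 16 mg ÷ 326 mL = 0.04907975 mg/mL = 49.07975 mcg/mL
Rate = 4368 mcg/hr ÷ 49.07975 mcg/mL = 88.998 mL/hr
Volume infused = 88.998 mL/hr × 3 hr = 266.994 mL
Volume remaining = 326 − 266.994 = 59.006 mL
Drug remaining = 59.006 mL × 49.07975 mcg/mL = 2896 mcg = 2.896 mg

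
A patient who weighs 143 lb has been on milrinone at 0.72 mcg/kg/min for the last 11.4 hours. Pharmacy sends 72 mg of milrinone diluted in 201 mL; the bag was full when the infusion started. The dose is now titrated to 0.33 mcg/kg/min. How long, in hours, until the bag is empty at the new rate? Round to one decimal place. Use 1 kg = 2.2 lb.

31.1 hours

Initial rate:
Weight = 143 lb ÷ 2.2 lb/kg = 65 kg
Dose = 0.72 mcg/kg/min × 65 kg = 46.8 mcg/min
46.8 mcg/min × 60 min/hr = 2808 mcg/hr
Concentration = 72 mg ÷ 201 mL = 0.358209 mg/mL = 358.209 mcg/mL
Rate = 2808 mcg/hr ÷ 358.209 mcg/mL = 7.839 mL/hr
Volume infused so far = 7.839 mL/hr × 11.4 hr = 89.3646 mL
Volume remaining = 201 − 89.3646 = 111.6354 mL
New rate:
Dose = 0.33 mcg/kg/min × 65 kg = 21.45 mcg/min
21.45 mcg/min × 60 min/hr = 1287 mcg/hr
Rate = 1287 mcg/hr ÷ 358.209 mcg/mL = 3.592875 mL/hr
Time remaining = 111.6354 mL ÷ 3.592875 mL/hr = 31.07133 hr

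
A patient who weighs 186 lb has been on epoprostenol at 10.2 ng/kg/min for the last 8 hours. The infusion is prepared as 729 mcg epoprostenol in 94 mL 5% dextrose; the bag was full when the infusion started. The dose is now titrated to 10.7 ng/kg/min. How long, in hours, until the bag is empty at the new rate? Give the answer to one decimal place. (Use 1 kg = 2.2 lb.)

5.8 hours

Initial rate:
Weight = 186 lb ÷ 2.2 lb/kg = 84.54545 kg
Dose = 10.2 ng/kg/min × 84.54545 kg = 862.3636 ng/min
862.3636 ng/min × 60 min/hr = 51741.82 ng/hr
Concentration = 729 mcg ÷ 94 mL = 7.755319 mcg/mL = 7755.319 ng/mL
Rate = 51741.82 ng/hr ÷ 7755.319 ng/mL = 6.671785 mL/hr
Volume infused so far = 6.671785 mL/hr × 8 hr = 53.37428 mL
Volume remaining = 94 − 53.37428 = 40.62572 mL
New rate:
Dose = 10.7 ng/kg/min × 84.54545 kg = 904.6364 ng/min
904.6364 ng/min × 60 min/hr = 54278.18 ng/hr
Rate = 54278.18 ng/hr ÷ 7755.319 ng/mL = 6.998833 mL/hr
Time remaining = 40.62572 mL ÷ 6.998833 mL/hr = 5.804643 hr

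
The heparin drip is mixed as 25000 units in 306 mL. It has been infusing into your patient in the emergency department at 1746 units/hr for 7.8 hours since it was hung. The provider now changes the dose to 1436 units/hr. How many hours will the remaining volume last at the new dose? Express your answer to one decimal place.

7.9 hours

Initial rate:
Concentration = 25000 units ÷ 306 mL = 81.69935 units/mL
Rate = 1746 units/hr ÷ 81.69935 units/mL = 21.37104 mL/hr
Volume infused so far = 21.37104 mL/hr × 7.8 hr = 166.6941 mL
Volume remaining = 306 − 166.6941 = 139.3059 mL
New rate:
Rate = 1436 units/hr ÷ 81.69935 units/mL = 17.57664 mL/hr
Time remaining = 139.3059 mL ÷ 17.57664 mL/hr = 7.925627 hr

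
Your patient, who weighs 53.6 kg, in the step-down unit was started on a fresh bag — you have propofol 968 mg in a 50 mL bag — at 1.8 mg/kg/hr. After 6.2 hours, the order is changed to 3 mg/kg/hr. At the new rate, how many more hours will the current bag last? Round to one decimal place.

Initial rate:
Dose = 1.8 mg/kg/hr × 53.6 kg = 96.48 mg/hr
Concentration = 968 mg ÷ 50 mL = 19.36 mg/mL
Rate = 96.48 mg/hr ÷ 19.36 mg/mL = 4.983471 mL/hr
Volume infused so far = 4.983471 mL/hr × 6.2 hr = 30.89752 mL
Volume remaining = 50 − 30.89752 = 19.10248 mL
New rate:
Dose = 3 mg/kg/hr × 53.6 kg = 160.8 mg/hr
Rate = 160.8 mg/hr ÷ 19.36 mg/mL = 8.305785 mL/hr
Time remaining = 19.10248 mL ÷ 8.305785 mL/hr = 2.2999 hr

2.3 hours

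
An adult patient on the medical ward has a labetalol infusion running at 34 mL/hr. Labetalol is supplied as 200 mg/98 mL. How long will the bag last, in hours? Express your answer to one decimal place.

Duration = 98 mL ÷ 34 mL/hr = 2.882353 hr

2.9 hours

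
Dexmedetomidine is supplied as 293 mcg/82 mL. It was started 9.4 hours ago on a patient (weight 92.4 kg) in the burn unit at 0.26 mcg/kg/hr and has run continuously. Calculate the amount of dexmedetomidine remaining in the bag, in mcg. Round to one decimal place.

Dose = 0.26 mcg/kg/hr × 92.4 kg = 24.024 mcg/hr
Concentration = 293 mcg ÷ 82 mL = 3.573171 mcg/mL
Rate = 24.024 mcg/hr ÷ 3.573171 mcg/mL = 6.72344 mL/hr
Volume infused = 6.72344 mL/hr × 9.4 hr = 63.20034 mL
Volume remaining = 82 − 63.20034 = 18.79966 mL
Drug remaining = 18.79966 mL × 3.573171 mcg/mL = 67.1744 mcg

67.2 mcg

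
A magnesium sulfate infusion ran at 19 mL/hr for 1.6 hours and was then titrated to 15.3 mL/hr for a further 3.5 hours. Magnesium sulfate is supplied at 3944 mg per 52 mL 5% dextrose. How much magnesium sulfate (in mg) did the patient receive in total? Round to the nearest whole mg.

Concentration = 3944 mg ÷ 52 mL = 75.84615 mg/mL
Stage 1: 19 mL/hr × 1.6 hr = 30.4 mL → 30.4 mL × 75.84615 mg/mL = 2305.723 mg
Stage 2: 15.3 mL/hr × 3.5 hr = 53.55 mL → 53.55 mL × 75.84615 mg/mL = 4061.562 mg
Total = 2305.723 + 4061.562 = 6367.285 mg

6367 mg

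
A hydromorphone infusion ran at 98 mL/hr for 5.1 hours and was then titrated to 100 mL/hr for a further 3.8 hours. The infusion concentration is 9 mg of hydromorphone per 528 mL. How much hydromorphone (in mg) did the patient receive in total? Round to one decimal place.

15.0 mg

Concentration = 9 mg ÷ 528 mL = 0.01704545 mg/mL
Stage 1: 98 mL/hr × 5.1 hr = 499.8 mL → 499.8 mL × 0.01704545 mg/mL = 8.519318 mg
Stage 2: 100 mL/hr × 3.8 hr = 380 mL → 380 mL × 0.01704545 mg/mL = 6.477273 mg
Total = 8.519318 + 6.477273 = 14.99659 mg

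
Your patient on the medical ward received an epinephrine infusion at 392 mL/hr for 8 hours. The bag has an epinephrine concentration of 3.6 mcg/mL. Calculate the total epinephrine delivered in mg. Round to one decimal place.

Drug rate = 392 mL/hr × 3.6 mcg/mL = 1411.2 mcg/hr
Total = 1411.2 mcg/hr × 8 hr = 11289.6 mcg = 11.2896 mg

11.3 mg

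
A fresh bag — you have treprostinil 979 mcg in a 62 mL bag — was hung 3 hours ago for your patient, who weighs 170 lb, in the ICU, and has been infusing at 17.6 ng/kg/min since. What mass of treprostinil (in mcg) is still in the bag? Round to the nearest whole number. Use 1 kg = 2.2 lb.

734 mcg

Weight = 170 lb ÷ 2.2 lb/kg = 77.27273 kg
Dose = 17.6 ng/kg/min × 77.27273 kg = 1360 ng/min
1360 ng/min × 60 min/hr = 81600 ng/hr
Concentration = 979 mcg ÷ 62 mL = 15.79032 mcg/mL = 15790.32 ng/mL
Rate = 81600 ng/hr ÷ 15790.32 ng/mL = 5.167722 mL/hr
Volume infused = 5.167722 mL/hr × 3 hr = 15.50317 mL
Volume remaining = 62 − 15.50317 = 46.49683 mL
Drug remaining = 46.49683 mL × 15790.32 ng/mL = 734200 ng = 734.2 mcg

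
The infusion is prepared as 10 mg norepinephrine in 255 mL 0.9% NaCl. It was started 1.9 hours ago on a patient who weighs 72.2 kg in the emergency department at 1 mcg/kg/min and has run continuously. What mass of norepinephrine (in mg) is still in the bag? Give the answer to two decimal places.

Dose = 1 mcg/kg/min × 72.2 kg = 72.2 mcg/min
72.2 mcg/min × 60 min/hr = 4332 mcg/hr
Concentration = 10 mg ÷ 255 mL = 0.03921569 mg/mL = 39.21569 mcg/mL
Rate = 4332 mcg/hr ÷ 39.21569 mcg/mL = 110.466 mL/hr
Volume infused = 110.466 mL/hr × 1.9 hr = 209.8854 mL
Volume remaining = 255 − 209.8854 = 45.1146 mL
Drug remaining = 45.1146 mL × 39.21569 mcg/mL = 1769.2 mcg = 1.7692 mg

1.77 mg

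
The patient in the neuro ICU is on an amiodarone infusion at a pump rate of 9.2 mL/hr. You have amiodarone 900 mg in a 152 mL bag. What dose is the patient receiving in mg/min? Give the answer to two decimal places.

0.91 mg/min

Concentration = 900 mg ÷ 152 mL = 5.921053 mg/mL
Drug rate = 9.2 mL/hr × 5.921053 mg/mL = 54.47368 mg/hr
54.47368 mg/hr ÷ 60 min/hr = 0.9078947 mg/min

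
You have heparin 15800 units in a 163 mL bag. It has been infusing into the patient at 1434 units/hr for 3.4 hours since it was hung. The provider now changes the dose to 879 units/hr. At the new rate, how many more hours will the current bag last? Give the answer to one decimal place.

Initial rate:
Concentration = 15800 units ÷ 163 mL = 96.93252 units/mL
Rate = 1434 units/hr ÷ 96.93252 units/mL = 14.7938 mL/hr
Volume infused so far = 14.7938 mL/hr × 3.4 hr = 50.29891 mL
Volume remaining = 163 − 50.29891 = 112.7011 mL
New rate:
Rate = 879 units/hr ÷ 96.93252 units/mL = 9.068165 mL/hr
Time remaining = 112.7011 mL ÷ 9.068165 mL/hr = 12.42821 hr

12.4 hours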